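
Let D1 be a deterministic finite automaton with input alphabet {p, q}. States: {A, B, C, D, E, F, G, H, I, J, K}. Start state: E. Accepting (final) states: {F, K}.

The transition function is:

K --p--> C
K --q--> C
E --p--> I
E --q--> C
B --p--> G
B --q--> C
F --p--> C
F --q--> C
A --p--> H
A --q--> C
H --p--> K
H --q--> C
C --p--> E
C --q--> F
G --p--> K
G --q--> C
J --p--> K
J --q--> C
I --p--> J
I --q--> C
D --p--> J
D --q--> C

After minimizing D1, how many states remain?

5

First remove the unreachable states {A,B,D,G,H}; 6 states remain.
Initial partition by acceptance: {F,K} | {C,E,I,J}.
Split {C,E,I,J} by δ(·,p) → {C,E,I} and {J}.
Refine {C,E,I} on symbol p: members go to different blocks, giving {C,E} and {I}.
Refine {C,E} on symbol p: members go to different blocks, giving {C} and {E}.
No further refinement is possible. Final partition (5 blocks): {F,K} | {C} | {J} | {I} | {E}.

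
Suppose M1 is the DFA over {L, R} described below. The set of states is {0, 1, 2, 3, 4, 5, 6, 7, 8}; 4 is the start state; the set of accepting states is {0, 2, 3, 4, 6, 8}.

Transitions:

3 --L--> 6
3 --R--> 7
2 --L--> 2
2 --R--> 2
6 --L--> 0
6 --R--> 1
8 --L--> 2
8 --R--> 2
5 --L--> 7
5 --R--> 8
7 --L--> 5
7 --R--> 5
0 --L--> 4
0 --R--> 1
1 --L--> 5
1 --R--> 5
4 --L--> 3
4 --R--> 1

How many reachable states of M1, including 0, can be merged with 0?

Every state is reachable, so we keep all 9.
P0 = {0,2,3,4,6,8} | {1,5,7}.
On input R, block {0,2,3,4,6,8} splits into {0,3,4,6} and {2,8}.
Refine {1,5,7} on symbol R: members go to different blocks, giving {1,7} and {5}.
Stable partition: {0,3,4,6} | {1,7} | {2,8} | {5} — 4 equivalence classes.
The equivalence class containing 0 is {0,3,4,6}, of size 4.

4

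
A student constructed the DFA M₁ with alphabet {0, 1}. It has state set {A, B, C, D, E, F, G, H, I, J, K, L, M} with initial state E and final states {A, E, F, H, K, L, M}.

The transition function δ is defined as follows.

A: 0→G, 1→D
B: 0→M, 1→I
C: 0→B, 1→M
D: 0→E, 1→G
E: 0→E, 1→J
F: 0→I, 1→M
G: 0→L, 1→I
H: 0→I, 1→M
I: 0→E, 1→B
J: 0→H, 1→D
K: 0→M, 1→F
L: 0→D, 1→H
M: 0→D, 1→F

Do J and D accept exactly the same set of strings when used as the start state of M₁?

States {A,C,K} cannot be reached from the start state, so discard them.
P0 = {E,F,H,L,M} | {B,D,G,I,J}.
On input 0, block {E,F,H,L,M} splits into {F,H,L,M} and {E}.
Refine {B,D,G,I,J} on symbol 0: members go to different blocks, giving {B,G,J} and {D,I}.
No further refinement is possible. Final partition (4 blocks): {F,H,L,M} | {B,G,J} | {E} | {D,I}.
J and D end up in different blocks, so they are distinguishable. For instance, the string '00' is accepted from only D.

No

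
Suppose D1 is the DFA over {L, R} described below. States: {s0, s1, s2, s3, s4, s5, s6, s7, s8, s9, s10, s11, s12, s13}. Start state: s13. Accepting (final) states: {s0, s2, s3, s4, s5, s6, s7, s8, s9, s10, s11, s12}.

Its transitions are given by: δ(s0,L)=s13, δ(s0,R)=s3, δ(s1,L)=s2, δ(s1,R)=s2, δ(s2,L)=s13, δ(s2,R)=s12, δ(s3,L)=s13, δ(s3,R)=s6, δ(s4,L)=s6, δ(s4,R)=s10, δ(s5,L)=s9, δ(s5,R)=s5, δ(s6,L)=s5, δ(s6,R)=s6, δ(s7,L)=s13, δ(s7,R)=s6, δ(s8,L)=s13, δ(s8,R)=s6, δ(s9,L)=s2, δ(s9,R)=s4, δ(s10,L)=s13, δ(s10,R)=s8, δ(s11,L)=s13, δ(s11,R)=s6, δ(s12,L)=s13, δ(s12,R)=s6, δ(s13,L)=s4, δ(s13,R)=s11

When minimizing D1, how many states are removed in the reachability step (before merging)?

4

Starting at s13 and following transitions, the reachable set is {s2, s4, s5, s6, s8, s9, s10, s11, s12, s13}. That leaves s0, s1, s3, s7 unreachable — 4 in total.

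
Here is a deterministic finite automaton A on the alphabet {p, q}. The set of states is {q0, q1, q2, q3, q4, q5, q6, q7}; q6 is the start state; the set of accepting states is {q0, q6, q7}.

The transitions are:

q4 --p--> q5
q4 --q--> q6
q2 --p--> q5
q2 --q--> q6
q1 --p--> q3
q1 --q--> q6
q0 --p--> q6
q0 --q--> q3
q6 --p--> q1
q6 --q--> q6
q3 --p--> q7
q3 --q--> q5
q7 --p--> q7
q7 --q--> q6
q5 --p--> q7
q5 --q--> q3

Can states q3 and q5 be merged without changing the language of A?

Reachable states from the start: {q1,q3,q5,q6,q7}. Unreachable: {q0,q2,q4} — drop them.
Start with accepting vs non-accepting: {q6,q7} | {q1,q3,q5}.
On input p, block {q6,q7} splits into {q6} and {q7}.
On input p, block {q1,q3,q5} splits into {q3,q5} and {q1}.
No further refinement is possible. Final partition (4 blocks): {q6} | {q3,q5} | {q7} | {q1}.
q3 and q5 lie in the same block of the stable partition, so they are equivalent — no string distinguishes them.

Yes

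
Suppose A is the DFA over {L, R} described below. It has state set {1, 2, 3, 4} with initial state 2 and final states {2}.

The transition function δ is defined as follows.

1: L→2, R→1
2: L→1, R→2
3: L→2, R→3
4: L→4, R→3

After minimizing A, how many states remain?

First remove the unreachable states {3,4}; 2 states remain.
Initial partition by acceptance: {2} | {1}.
The partition is now stable with 2 blocks: {2} | {1}.

2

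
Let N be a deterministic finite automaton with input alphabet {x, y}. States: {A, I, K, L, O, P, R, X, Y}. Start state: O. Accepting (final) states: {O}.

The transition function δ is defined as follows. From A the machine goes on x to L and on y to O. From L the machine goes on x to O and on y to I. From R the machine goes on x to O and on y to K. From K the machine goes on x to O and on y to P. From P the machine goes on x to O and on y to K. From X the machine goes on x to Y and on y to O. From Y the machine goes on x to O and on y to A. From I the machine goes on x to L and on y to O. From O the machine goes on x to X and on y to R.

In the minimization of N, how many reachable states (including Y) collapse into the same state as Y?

2

P0 = {O} | {A,I,K,L,P,R,X,Y}.
On input x, block {A,I,K,L,P,R,X,Y} splits into {K,L,P,R,Y} and {A,I,X}.
Split {K,L,P,R,Y} by δ(·,y) → {K,P,R} and {L,Y}.
Stable partition: {O} | {K,P,R} | {A,I,X} | {L,Y} — 4 equivalence classes.
State Y belongs to the block {L,Y}, which has 2 states.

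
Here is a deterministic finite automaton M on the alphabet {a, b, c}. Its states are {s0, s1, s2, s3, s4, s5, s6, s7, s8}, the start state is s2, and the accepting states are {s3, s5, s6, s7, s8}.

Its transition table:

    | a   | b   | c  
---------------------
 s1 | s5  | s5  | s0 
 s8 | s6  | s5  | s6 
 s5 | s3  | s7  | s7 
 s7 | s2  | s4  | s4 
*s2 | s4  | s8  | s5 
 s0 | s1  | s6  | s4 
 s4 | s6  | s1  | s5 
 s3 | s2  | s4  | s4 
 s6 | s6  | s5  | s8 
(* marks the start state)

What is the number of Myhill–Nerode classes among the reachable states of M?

7

Every state is reachable, so we keep all 9.
Initial partition by acceptance: {s3,s5,s6,s7,s8} | {s0,s1,s2,s4}.
On input a, block {s3,s5,s6,s7,s8} splits into {s5,s6,s8} and {s3,s7}.
On input a, block {s5,s6,s8} splits into {s6,s8} and {s5}.
Split {s0,s1,s2,s4} by δ(·,a) → {s0,s2} and {s1} and {s4}.
Split {s0,s2} by δ(·,a) → {s0} and {s2}.
No further refinement is possible. Final partition (7 blocks): {s6,s8} | {s0} | {s3,s7} | {s5} | {s1} | {s4} | {s2}.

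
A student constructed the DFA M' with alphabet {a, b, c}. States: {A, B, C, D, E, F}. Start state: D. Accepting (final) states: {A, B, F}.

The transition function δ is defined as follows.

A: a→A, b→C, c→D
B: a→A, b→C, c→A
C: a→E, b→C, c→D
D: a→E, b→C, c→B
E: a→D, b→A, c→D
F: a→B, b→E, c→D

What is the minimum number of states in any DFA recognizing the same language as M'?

Reachable states from the start: {A,B,C,D,E}. Unreachable: {F} — drop them.
Start with accepting vs non-accepting: {A,B} | {C,D,E}.
Refine {A,B} on symbol c: members go to different blocks, giving {A} and {B}.
Split {C,D,E} by δ(·,b) → {C,D} and {E}.
Split {C,D} by δ(·,c) → {C} and {D}.
No further refinement is possible. Final partition (5 blocks): {A} | {C} | {B} | {E} | {D}.

5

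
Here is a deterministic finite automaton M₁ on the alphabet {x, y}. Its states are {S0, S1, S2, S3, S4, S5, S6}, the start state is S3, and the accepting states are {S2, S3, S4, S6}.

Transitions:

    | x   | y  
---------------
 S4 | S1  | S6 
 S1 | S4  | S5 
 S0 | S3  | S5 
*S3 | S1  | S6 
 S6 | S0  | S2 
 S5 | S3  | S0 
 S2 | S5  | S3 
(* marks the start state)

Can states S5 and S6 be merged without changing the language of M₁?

Every state is reachable, so we keep all 7.
Start with accepting vs non-accepting: {S2,S3,S4,S6} | {S0,S1,S5}.
Stable partition: {S2,S3,S4,S6} | {S0,S1,S5} — 2 equivalence classes.
S5 and S6 end up in different blocks, so they are distinguishable. For instance, the string 'ε' is accepted from only S6.

No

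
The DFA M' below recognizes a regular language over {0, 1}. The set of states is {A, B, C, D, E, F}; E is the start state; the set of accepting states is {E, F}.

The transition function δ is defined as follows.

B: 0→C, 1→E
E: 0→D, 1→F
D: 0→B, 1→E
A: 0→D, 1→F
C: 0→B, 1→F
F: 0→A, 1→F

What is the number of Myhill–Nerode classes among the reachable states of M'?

All states are reachable from the start state.
Initial partition by acceptance: {E,F} | {A,B,C,D}.
Stable partition: {E,F} | {A,B,C,D} — 2 equivalence classes.

2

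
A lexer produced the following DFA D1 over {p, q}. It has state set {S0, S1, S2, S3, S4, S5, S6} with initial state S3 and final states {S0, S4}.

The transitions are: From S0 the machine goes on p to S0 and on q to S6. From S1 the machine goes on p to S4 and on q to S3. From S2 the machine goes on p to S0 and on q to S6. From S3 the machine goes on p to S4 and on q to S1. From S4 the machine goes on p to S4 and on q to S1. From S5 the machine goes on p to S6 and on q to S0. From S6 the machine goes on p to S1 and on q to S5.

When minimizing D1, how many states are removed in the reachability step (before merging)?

4

No path from S3 leads to S0, S2, S5, S6; the other 3 states are all reachable.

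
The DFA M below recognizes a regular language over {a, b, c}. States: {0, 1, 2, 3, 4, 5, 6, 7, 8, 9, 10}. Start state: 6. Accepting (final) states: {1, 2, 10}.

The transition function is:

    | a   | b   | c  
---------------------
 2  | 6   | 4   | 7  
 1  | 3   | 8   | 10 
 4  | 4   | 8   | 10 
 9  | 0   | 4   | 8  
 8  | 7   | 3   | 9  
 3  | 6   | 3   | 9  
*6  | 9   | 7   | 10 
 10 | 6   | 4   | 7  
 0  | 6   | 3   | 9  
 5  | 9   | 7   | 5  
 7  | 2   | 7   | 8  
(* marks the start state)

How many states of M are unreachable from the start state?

2

BFS from 6 reaches {0, 2, 3, 4, 6, 7, 8, 9, 10}; the 2 state(s) 1, 5 are never visited.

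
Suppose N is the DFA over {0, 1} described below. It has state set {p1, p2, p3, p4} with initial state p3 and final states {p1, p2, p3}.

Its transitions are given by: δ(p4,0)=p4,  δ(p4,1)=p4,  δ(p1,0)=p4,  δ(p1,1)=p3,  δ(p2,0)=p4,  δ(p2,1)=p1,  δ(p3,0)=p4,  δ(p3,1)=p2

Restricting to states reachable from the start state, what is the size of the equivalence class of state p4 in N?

Initial partition by acceptance: {p1,p2,p3} | {p4}.
No further refinement is possible. Final partition (2 blocks): {p1,p2,p3} | {p4}.
The equivalence class containing p4 is {p4}, of size 1.

1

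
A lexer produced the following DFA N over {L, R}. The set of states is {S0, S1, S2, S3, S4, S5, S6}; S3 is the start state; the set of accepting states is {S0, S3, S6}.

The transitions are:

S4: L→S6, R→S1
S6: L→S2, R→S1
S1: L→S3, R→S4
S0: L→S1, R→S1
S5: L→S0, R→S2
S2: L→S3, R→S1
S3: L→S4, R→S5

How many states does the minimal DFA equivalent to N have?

2

Initial partition by acceptance: {S0,S3,S6} | {S1,S2,S4,S5}.
No further refinement is possible. Final partition (2 blocks): {S0,S3,S6} | {S1,S2,S4,S5}.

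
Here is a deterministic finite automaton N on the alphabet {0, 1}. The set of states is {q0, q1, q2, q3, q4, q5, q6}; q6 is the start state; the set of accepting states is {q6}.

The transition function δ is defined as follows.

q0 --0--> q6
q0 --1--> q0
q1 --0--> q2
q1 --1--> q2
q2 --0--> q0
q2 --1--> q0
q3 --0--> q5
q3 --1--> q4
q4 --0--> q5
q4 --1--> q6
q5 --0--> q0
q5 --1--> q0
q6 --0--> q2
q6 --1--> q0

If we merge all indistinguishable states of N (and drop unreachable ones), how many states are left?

First remove the unreachable states {q1,q3,q4,q5}; 3 states remain.
P0 = {q6} | {q0,q2}.
Refine {q0,q2} on symbol 0: members go to different blocks, giving {q0} and {q2}.
Stable partition: {q6} | {q0} | {q2} — 3 equivalence classes.

3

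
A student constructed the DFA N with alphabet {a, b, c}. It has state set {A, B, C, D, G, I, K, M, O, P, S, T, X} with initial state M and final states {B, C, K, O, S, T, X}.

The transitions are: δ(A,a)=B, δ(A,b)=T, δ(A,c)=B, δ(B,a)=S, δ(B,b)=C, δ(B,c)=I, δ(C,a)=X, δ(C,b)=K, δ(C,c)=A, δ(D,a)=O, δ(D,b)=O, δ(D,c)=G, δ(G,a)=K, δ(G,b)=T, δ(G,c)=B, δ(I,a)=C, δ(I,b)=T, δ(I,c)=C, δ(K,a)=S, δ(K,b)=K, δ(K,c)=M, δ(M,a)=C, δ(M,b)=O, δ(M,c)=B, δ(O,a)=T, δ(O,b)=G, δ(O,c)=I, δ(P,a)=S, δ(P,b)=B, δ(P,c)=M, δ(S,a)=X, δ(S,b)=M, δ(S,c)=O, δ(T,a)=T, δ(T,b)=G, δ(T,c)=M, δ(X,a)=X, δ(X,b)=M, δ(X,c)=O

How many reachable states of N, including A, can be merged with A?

4

First remove the unreachable states {D,P}; 11 states remain.
Initial partition by acceptance: {B,C,K,O,S,T,X} | {A,G,I,M}.
On input b, block {B,C,K,O,S,T,X} splits into {O,S,T,X} and {B,C,K}.
On input c, block {O,S,T,X} splits into {S,X} and {O,T}.
Stable partition: {S,X} | {A,G,I,M} | {B,C,K} | {O,T} — 4 equivalence classes.
The equivalence class containing A is {A,G,I,M}, of size 4.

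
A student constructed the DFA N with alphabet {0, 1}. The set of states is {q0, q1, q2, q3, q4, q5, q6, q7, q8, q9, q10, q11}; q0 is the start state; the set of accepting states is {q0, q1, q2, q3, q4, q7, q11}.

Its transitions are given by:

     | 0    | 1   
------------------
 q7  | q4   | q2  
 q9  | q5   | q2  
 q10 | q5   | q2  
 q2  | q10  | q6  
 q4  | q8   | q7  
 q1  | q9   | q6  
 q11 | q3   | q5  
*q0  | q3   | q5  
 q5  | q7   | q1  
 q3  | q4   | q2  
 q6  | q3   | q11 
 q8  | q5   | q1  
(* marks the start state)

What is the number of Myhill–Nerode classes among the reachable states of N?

7

P0 = {q0,q1,q2,q3,q4,q7,q11} | {q5,q6,q8,q9,q10}.
Refine {q0,q1,q2,q3,q4,q7,q11} on symbol 0: members go to different blocks, giving {q0,q3,q7,q11} and {q1,q2,q4}.
Split {q0,q3,q7,q11} by δ(·,0) → {q0,q11} and {q3,q7}.
On input 0, block {q5,q6,q8,q9,q10} splits into {q8,q9,q10} and {q5,q6}.
On input 1, block {q1,q2,q4} splits into {q1,q2} and {q4}.
Split {q5,q6} by δ(·,1) → {q5} and {q6}.
The partition is now stable with 7 blocks: {q0,q11} | {q8,q9,q10} | {q1,q2} | {q3,q7} | {q5} | {q4} | {q6}.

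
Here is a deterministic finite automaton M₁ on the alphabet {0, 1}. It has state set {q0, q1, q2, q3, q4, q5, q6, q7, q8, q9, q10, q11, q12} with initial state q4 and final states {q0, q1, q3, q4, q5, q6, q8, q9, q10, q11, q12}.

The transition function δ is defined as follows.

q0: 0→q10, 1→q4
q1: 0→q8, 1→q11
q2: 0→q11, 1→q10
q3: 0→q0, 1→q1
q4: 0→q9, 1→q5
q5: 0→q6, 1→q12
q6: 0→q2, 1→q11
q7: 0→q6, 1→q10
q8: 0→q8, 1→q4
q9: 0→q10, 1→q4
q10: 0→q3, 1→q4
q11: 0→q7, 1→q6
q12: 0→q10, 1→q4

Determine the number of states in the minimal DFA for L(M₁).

9

Every state is reachable, so we keep all 13.
P0 = {q0,q1,q3,q4,q5,q6,q8,q9,q10,q11,q12} | {q2,q7}.
Refine {q0,q1,q3,q4,q5,q6,q8,q9,q10,q11,q12} on symbol 0: members go to different blocks, giving {q0,q1,q3,q4,q5,q8,q9,q10,q12} and {q6,q11}.
Refine {q0,q1,q3,q4,q5,q8,q9,q10,q12} on symbol 0: members go to different blocks, giving {q0,q1,q3,q4,q8,q9,q10,q12} and {q5}.
Refine {q0,q1,q3,q4,q8,q9,q10,q12} on symbol 1: members go to different blocks, giving {q0,q3,q8,q9,q10,q12} and {q1} and {q4}.
On input 1, block {q0,q3,q8,q9,q10,q12} splits into {q0,q8,q9,q10,q12} and {q3}.
Split {q0,q8,q9,q10,q12} by δ(·,0) → {q0,q8,q9,q12} and {q10}.
On input 0, block {q0,q8,q9,q12} splits into {q0,q9,q12} and {q8}.
No further refinement is possible. Final partition (9 blocks): {q0,q9,q12} | {q2,q7} | {q6,q11} | {q5} | {q1} | {q4} | {q3} | {q10} | {q8}.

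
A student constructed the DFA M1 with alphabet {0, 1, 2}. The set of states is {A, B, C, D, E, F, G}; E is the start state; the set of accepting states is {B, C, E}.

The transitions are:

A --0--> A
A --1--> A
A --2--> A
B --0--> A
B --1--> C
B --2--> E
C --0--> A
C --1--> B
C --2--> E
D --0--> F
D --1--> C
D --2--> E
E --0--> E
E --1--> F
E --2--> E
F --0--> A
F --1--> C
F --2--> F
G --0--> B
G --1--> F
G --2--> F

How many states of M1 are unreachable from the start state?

BFS from E reaches {A, B, C, E, F}; the 2 state(s) D, G are never visited.

2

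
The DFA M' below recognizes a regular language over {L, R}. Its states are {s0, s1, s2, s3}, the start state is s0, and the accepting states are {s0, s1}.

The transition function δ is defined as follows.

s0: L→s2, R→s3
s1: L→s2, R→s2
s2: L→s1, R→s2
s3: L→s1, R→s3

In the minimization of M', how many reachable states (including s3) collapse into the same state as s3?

Every state is reachable, so we keep all 4.
Start with accepting vs non-accepting: {s0,s1} | {s2,s3}.
The partition is now stable with 2 blocks: {s0,s1} | {s2,s3}.
The equivalence class containing s3 is {s2,s3}, of size 2.

2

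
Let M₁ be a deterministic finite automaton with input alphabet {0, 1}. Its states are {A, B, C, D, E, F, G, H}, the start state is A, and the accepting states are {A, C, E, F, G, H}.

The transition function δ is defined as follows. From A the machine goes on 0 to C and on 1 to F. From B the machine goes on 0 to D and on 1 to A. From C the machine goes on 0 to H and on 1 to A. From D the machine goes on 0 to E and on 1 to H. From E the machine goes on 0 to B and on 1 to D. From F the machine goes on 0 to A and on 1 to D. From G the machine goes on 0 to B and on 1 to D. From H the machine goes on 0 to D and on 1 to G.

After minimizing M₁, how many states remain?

P0 = {A,C,E,F,G,H} | {B,D}.
Split {A,C,E,F,G,H} by δ(·,0) → {A,C,F} and {E,G,H}.
Split {A,C,F} by δ(·,0) → {A,F} and {C}.
Refine {A,F} on symbol 0: members go to different blocks, giving {A} and {F}.
On input 0, block {B,D} splits into {B} and {D}.
Refine {E,G,H} on symbol 0: members go to different blocks, giving {E,G} and {H}.
No further refinement is possible. Final partition (7 blocks): {A} | {B} | {E,G} | {C} | {F} | {D} | {H}.

7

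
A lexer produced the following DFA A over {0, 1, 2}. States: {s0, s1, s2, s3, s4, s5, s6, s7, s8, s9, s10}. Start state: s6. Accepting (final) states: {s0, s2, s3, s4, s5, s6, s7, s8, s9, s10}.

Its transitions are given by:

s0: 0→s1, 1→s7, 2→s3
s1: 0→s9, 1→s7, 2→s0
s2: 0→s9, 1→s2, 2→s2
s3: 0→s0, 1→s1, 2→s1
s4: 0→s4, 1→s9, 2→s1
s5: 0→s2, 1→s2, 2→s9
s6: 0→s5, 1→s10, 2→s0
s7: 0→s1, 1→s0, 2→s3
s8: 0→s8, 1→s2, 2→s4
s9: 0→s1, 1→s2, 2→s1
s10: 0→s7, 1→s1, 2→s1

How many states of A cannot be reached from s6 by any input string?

2

Starting at s6 and following transitions, the reachable set is {s0, s1, s2, s3, s5, s6, s7, s9, s10}. That leaves s4, s8 unreachable — 2 in total.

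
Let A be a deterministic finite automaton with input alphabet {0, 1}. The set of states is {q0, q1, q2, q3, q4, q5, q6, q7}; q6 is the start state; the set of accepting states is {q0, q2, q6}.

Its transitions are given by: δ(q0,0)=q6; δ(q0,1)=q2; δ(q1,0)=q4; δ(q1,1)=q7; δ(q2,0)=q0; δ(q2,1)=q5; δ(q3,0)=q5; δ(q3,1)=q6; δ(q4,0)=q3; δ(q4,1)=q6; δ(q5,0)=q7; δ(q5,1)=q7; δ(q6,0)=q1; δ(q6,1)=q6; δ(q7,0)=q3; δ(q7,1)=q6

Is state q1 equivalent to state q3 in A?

No

First remove the unreachable states {q0,q2}; 6 states remain.
Start with accepting vs non-accepting: {q6} | {q1,q3,q4,q5,q7}.
Split {q1,q3,q4,q5,q7} by δ(·,1) → {q3,q4,q7} and {q1,q5}.
Split {q3,q4,q7} by δ(·,0) → {q4,q7} and {q3}.
The partition is now stable with 4 blocks: {q6} | {q4,q7} | {q1,q5} | {q3}.
q1 and q3 end up in different blocks, so they are distinguishable. For instance, the string '1' is accepted from only q3.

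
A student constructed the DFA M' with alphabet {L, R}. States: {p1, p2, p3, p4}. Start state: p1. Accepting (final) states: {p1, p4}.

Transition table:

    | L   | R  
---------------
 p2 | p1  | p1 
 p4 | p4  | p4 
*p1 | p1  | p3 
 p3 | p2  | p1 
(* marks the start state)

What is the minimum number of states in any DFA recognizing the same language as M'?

3

States {p4} cannot be reached from the start state, so discard them.
Start with accepting vs non-accepting: {p1} | {p2,p3}.
Refine {p2,p3} on symbol L: members go to different blocks, giving {p2} and {p3}.
Stable partition: {p1} | {p2} | {p3} — 3 equivalence classes.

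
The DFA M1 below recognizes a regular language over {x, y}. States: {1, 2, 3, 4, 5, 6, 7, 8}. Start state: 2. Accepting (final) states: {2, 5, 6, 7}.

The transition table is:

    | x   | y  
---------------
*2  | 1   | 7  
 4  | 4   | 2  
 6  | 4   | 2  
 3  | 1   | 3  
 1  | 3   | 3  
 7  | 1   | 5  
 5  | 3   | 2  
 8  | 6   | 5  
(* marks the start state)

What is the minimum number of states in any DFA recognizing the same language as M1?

2

Reachable states from the start: {1,2,3,5,7}. Unreachable: {4,6,8} — drop them.
P0 = {2,5,7} | {1,3}.
The partition is now stable with 2 blocks: {2,5,7} | {1,3}.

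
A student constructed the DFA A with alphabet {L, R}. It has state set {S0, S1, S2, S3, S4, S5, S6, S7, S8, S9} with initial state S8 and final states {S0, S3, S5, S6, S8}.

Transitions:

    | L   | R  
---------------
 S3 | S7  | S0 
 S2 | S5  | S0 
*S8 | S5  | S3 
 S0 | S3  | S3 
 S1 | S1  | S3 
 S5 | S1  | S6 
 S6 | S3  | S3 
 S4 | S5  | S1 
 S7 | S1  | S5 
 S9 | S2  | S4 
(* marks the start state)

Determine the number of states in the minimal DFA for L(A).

First remove the unreachable states {S2,S4,S9}; 7 states remain.
P0 = {S0,S3,S5,S6,S8} | {S1,S7}.
Split {S0,S3,S5,S6,S8} by δ(·,L) → {S0,S6,S8} and {S3,S5}.
No further refinement is possible. Final partition (3 blocks): {S0,S6,S8} | {S1,S7} | {S3,S5}.

3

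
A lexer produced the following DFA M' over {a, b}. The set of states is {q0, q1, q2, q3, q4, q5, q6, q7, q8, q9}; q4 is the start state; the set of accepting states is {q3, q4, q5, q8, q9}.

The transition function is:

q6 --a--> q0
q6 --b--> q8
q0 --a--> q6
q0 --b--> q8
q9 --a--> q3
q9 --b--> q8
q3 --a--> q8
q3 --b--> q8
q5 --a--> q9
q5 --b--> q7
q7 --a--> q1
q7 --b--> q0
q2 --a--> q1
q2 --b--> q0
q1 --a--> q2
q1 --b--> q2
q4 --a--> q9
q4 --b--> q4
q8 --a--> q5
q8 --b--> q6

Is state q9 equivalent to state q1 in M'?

No

P0 = {q3,q4,q5,q8,q9} | {q0,q1,q2,q6,q7}.
On input b, block {q3,q4,q5,q8,q9} splits into {q3,q4,q9} and {q5,q8}.
Refine {q3,q4,q9} on symbol a: members go to different blocks, giving {q4,q9} and {q3}.
On input a, block {q4,q9} splits into {q4} and {q9}.
Refine {q0,q1,q2,q6,q7} on symbol b: members go to different blocks, giving {q1,q2,q7} and {q0,q6}.
Refine {q1,q2,q7} on symbol b: members go to different blocks, giving {q2,q7} and {q1}.
On input a, block {q5,q8} splits into {q5} and {q8}.
The partition is now stable with 8 blocks: {q4} | {q2,q7} | {q5} | {q3} | {q9} | {q0,q6} | {q1} | {q8}.
q9 and q1 end up in different blocks, so they are distinguishable. For instance, the string 'ε' is accepted from only q9.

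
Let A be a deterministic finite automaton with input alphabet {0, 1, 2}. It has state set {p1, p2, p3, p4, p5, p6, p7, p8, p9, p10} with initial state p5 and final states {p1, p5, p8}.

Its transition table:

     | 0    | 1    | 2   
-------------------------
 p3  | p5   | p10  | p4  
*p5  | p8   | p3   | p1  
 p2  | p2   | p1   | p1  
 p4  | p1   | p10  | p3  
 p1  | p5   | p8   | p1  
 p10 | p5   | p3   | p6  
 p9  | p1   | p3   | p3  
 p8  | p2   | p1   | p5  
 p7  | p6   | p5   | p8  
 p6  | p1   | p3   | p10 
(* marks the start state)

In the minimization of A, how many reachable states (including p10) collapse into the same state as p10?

2

First remove the unreachable states {p7,p9}; 8 states remain.
Initial partition by acceptance: {p1,p5,p8} | {p2,p3,p4,p6,p10}.
Refine {p1,p5,p8} on symbol 0: members go to different blocks, giving {p1,p5} and {p8}.
Split {p1,p5} by δ(·,0) → {p1} and {p5}.
Refine {p2,p3,p4,p6,p10} on symbol 0: members go to different blocks, giving {p3,p10} and {p4,p6} and {p2}.
Stable partition: {p1} | {p3,p10} | {p8} | {p5} | {p4,p6} | {p2} — 6 equivalence classes.
The equivalence class containing p10 is {p3,p10}, of size 2.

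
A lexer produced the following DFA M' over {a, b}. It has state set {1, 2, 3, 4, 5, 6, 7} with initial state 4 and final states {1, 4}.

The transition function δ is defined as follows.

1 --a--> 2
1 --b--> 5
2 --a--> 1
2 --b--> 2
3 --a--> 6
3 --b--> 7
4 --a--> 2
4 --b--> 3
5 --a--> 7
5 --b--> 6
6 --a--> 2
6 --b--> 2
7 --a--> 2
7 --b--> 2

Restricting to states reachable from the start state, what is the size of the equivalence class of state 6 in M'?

2

All states are reachable from the start state.
Start with accepting vs non-accepting: {1,4} | {2,3,5,6,7}.
Refine {2,3,5,6,7} on symbol a: members go to different blocks, giving {3,5,6,7} and {2}.
On input a, block {3,5,6,7} splits into {3,5} and {6,7}.
Stable partition: {1,4} | {3,5} | {2} | {6,7} — 4 equivalence classes.
The equivalence class containing 6 is {6,7}, of size 2.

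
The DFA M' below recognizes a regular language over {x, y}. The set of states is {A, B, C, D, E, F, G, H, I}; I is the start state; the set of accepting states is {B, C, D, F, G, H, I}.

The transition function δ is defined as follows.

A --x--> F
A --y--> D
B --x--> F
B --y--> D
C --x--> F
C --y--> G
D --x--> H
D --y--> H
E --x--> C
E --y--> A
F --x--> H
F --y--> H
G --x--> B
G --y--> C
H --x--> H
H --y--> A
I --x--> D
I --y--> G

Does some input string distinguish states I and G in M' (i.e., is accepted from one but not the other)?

States {E} cannot be reached from the start state, so discard them.
Start with accepting vs non-accepting: {B,C,D,F,G,H,I} | {A}.
On input y, block {B,C,D,F,G,H,I} splits into {B,C,D,F,G,I} and {H}.
Refine {B,C,D,F,G,I} on symbol x: members go to different blocks, giving {B,C,G,I} and {D,F}.
Split {B,C,G,I} by δ(·,x) → {B,C,I} and {G}.
Split {B,C,I} by δ(·,y) → {C,I} and {B}.
Stable partition: {C,I} | {A} | {H} | {D,F} | {G} | {B} — 6 equivalence classes.
I and G end up in different blocks, so they are distinguishable. For instance, the string 'xxy' is accepted from only G.

Yes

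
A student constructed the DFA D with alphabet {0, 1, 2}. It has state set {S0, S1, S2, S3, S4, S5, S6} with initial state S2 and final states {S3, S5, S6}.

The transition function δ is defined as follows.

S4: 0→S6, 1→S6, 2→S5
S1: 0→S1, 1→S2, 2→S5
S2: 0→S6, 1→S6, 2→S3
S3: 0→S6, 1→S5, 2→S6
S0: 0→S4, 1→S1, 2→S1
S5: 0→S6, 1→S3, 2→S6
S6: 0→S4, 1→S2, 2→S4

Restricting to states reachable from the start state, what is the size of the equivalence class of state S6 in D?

Reachable states from the start: {S2,S3,S4,S5,S6}. Unreachable: {S0,S1} — drop them.
Initial partition by acceptance: {S3,S5,S6} | {S2,S4}.
On input 0, block {S3,S5,S6} splits into {S3,S5} and {S6}.
No further refinement is possible. Final partition (3 blocks): {S3,S5} | {S2,S4} | {S6}.
The equivalence class containing S6 is {S6}, of size 1.

1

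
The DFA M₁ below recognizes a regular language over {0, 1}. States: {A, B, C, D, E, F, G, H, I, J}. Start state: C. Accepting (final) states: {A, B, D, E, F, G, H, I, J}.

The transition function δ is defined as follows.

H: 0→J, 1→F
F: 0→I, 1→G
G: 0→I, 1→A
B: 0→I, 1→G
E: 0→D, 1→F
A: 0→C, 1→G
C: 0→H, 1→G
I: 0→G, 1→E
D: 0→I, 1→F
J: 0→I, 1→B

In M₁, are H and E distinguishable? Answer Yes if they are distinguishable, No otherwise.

All states are reachable from the start state.
P0 = {A,B,D,E,F,G,H,I,J} | {C}.
Split {A,B,D,E,F,G,H,I,J} by δ(·,0) → {B,D,E,F,G,H,I,J} and {A}.
Refine {B,D,E,F,G,H,I,J} on symbol 1: members go to different blocks, giving {B,D,E,F,H,I,J} and {G}.
Refine {B,D,E,F,H,I,J} on symbol 0: members go to different blocks, giving {B,D,E,F,H,J} and {I}.
Split {B,D,E,F,H,J} by δ(·,0) → {B,D,F,J} and {E,H}.
Refine {B,D,F,J} on symbol 1: members go to different blocks, giving {B,F} and {D,J}.
Stable partition: {B,F} | {C} | {A} | {G} | {I} | {E,H} | {D,J} — 7 equivalence classes.
H and E lie in the same block of the stable partition, so they are equivalent — no string distinguishes them.

No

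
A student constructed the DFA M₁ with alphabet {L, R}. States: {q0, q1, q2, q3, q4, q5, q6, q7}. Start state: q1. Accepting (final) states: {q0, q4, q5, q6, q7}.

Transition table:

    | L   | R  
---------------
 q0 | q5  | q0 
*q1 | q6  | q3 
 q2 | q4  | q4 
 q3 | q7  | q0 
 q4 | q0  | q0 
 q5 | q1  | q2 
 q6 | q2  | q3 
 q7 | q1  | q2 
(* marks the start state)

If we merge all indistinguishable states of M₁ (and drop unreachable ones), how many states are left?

7

P0 = {q0,q4,q5,q6,q7} | {q1,q2,q3}.
Split {q0,q4,q5,q6,q7} by δ(·,L) → {q5,q6,q7} and {q0,q4}.
On input L, block {q1,q2,q3} splits into {q1,q3} and {q2}.
On input L, block {q5,q6,q7} splits into {q5,q7} and {q6}.
Split {q1,q3} by δ(·,L) → {q1} and {q3}.
Refine {q0,q4} on symbol L: members go to different blocks, giving {q0} and {q4}.
Stable partition: {q5,q7} | {q1} | {q0} | {q2} | {q6} | {q3} | {q4} — 7 equivalence classes.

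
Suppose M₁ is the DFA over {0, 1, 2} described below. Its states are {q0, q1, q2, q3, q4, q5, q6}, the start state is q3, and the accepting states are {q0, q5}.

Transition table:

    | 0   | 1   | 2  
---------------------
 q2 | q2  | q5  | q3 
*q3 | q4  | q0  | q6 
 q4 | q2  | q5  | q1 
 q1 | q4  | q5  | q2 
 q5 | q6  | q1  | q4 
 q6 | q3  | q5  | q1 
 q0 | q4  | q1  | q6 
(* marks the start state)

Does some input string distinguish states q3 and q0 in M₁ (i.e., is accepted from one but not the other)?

Start with accepting vs non-accepting: {q0,q5} | {q1,q2,q3,q4,q6}.
The partition is now stable with 2 blocks: {q0,q5} | {q1,q2,q3,q4,q6}.
q3 and q0 end up in different blocks, so they are distinguishable. For instance, the string 'ε' is accepted from only q0.

Yes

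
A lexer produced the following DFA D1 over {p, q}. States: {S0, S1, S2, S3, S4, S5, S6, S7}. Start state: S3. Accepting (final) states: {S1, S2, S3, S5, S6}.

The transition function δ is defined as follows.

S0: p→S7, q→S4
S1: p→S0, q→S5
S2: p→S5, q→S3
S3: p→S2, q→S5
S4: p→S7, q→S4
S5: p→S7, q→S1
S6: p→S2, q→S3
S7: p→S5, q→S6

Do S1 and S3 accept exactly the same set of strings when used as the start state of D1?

Every state is reachable, so we keep all 8.
P0 = {S1,S2,S3,S5,S6} | {S0,S4,S7}.
On input p, block {S1,S2,S3,S5,S6} splits into {S2,S3,S6} and {S1,S5}.
On input p, block {S2,S3,S6} splits into {S3,S6} and {S2}.
Refine {S3,S6} on symbol q: members go to different blocks, giving {S3} and {S6}.
Split {S0,S4,S7} by δ(·,p) → {S0,S4} and {S7}.
On input p, block {S1,S5} splits into {S1} and {S5}.
The partition is now stable with 7 blocks: {S3} | {S0,S4} | {S1} | {S2} | {S6} | {S7} | {S5}.
S1 and S3 end up in different blocks, so they are distinguishable. For instance, the string 'p' is accepted from only S3.

No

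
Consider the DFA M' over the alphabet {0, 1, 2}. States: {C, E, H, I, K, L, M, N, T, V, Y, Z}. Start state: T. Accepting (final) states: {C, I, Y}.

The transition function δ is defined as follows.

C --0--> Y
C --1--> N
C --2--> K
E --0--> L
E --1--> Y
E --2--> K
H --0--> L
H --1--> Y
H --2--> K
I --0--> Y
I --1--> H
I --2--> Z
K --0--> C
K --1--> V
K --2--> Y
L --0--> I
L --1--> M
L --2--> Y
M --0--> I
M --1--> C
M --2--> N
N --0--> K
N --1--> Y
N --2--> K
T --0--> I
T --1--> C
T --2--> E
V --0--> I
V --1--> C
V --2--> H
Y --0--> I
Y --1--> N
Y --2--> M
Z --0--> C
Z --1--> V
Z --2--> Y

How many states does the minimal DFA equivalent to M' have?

All states are reachable from the start state.
P0 = {C,I,Y} | {E,H,K,L,M,N,T,V,Z}.
On input 0, block {E,H,K,L,M,N,T,V,Z} splits into {K,L,M,T,V,Z} and {E,H,N}.
On input 1, block {K,L,M,T,V,Z} splits into {K,L,Z} and {M,T,V}.
Refine {C,I,Y} on symbol 2: members go to different blocks, giving {C,I} and {Y}.
Stable partition: {C,I} | {K,L,Z} | {E,H,N} | {M,T,V} | {Y} — 5 equivalence classes.

5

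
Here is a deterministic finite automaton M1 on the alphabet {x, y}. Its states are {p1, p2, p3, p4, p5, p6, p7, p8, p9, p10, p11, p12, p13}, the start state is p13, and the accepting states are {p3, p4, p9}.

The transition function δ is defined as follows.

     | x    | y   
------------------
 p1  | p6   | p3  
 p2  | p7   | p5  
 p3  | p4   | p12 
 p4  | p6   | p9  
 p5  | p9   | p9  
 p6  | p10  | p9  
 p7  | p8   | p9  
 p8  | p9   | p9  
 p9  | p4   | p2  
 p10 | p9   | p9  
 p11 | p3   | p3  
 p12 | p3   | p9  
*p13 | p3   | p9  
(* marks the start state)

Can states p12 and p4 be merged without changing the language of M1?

No

First remove the unreachable states {p1,p11}; 11 states remain.
P0 = {p3,p4,p9} | {p2,p5,p6,p7,p8,p10,p12,p13}.
Split {p3,p4,p9} by δ(·,x) → {p3,p9} and {p4}.
On input x, block {p2,p5,p6,p7,p8,p10,p12,p13} splits into {p5,p8,p10,p12,p13} and {p2,p6,p7}.
Refine {p3,p9} on symbol y: members go to different blocks, giving {p3} and {p9}.
On input x, block {p5,p8,p10,p12,p13} splits into {p5,p8,p10} and {p12,p13}.
Refine {p2,p6,p7} on symbol x: members go to different blocks, giving {p6,p7} and {p2}.
The partition is now stable with 7 blocks: {p3} | {p5,p8,p10} | {p4} | {p6,p7} | {p9} | {p12,p13} | {p2}.
p12 and p4 end up in different blocks, so they are distinguishable. For instance, the string 'ε' is accepted from only p4.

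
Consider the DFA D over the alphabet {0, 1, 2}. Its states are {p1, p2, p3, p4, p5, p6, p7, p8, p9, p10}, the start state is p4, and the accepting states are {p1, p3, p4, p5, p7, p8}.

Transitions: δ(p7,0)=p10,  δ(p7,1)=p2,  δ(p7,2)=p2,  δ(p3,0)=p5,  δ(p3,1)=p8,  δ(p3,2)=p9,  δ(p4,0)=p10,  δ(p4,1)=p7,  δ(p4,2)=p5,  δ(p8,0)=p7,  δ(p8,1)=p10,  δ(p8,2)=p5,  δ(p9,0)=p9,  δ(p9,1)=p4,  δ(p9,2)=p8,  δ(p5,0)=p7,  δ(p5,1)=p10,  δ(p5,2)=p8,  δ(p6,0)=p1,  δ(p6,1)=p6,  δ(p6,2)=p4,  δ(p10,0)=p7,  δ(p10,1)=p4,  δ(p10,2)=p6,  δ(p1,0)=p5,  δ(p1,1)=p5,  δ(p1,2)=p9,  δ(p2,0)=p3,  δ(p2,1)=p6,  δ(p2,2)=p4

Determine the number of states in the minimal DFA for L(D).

7

Every state is reachable, so we keep all 10.
P0 = {p1,p3,p4,p5,p7,p8} | {p2,p6,p9,p10}.
On input 0, block {p1,p3,p4,p5,p7,p8} splits into {p1,p3,p5,p8} and {p4,p7}.
Split {p1,p3,p5,p8} by δ(·,0) → {p1,p3} and {p5,p8}.
Refine {p2,p6,p9,p10} on symbol 0: members go to different blocks, giving {p2,p6} and {p9} and {p10}.
Refine {p4,p7} on symbol 1: members go to different blocks, giving {p4} and {p7}.
No further refinement is possible. Final partition (7 blocks): {p1,p3} | {p2,p6} | {p4} | {p5,p8} | {p9} | {p10} | {p7}.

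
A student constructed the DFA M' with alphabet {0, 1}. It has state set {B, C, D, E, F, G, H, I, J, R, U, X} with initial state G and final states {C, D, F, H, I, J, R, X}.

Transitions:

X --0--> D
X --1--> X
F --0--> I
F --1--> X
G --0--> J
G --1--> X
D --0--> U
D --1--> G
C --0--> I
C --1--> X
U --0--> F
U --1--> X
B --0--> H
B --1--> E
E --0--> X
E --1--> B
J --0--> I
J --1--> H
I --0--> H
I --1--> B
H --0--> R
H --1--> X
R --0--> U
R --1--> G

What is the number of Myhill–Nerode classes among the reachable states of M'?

6

First remove the unreachable states {C}; 11 states remain.
Initial partition by acceptance: {D,F,H,I,J,R,X} | {B,E,G,U}.
On input 0, block {D,F,H,I,J,R,X} splits into {F,H,I,J,X} and {D,R}.
Split {F,H,I,J,X} by δ(·,0) → {F,I,J} and {H,X}.
Refine {F,I,J} on symbol 0: members go to different blocks, giving {F,J} and {I}.
Split {B,E,G,U} by δ(·,0) → {G,U} and {B,E}.
The partition is now stable with 6 blocks: {F,J} | {G,U} | {D,R} | {H,X} | {I} | {B,E}.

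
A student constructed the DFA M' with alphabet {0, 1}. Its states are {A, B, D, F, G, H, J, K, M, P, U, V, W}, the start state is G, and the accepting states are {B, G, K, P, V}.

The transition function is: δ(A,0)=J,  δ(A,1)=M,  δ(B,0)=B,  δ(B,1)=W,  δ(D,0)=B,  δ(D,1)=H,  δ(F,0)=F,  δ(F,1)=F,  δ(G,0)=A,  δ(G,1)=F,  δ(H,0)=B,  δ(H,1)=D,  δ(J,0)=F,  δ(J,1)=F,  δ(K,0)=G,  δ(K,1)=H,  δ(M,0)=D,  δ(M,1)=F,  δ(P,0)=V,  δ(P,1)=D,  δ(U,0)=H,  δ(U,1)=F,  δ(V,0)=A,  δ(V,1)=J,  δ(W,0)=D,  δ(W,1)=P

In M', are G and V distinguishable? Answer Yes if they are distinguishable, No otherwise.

No

Reachable states from the start: {A,B,D,F,G,H,J,M,P,V,W}. Unreachable: {K,U} — drop them.
P0 = {B,G,P,V} | {A,D,F,H,J,M,W}.
On input 0, block {B,G,P,V} splits into {B,P} and {G,V}.
Split {B,P} by δ(·,0) → {B} and {P}.
Split {A,D,F,H,J,M,W} by δ(·,0) → {A,F,J,M,W} and {D,H}.
Split {A,F,J,M,W} by δ(·,0) → {A,F,J} and {M,W}.
Refine {A,F,J} on symbol 1: members go to different blocks, giving {F,J} and {A}.
Refine {M,W} on symbol 1: members go to different blocks, giving {W} and {M}.
Stable partition: {B} | {F,J} | {G,V} | {P} | {D,H} | {W} | {A} | {M} — 8 equivalence classes.
G and V lie in the same block of the stable partition, so they are equivalent — no string distinguishes them.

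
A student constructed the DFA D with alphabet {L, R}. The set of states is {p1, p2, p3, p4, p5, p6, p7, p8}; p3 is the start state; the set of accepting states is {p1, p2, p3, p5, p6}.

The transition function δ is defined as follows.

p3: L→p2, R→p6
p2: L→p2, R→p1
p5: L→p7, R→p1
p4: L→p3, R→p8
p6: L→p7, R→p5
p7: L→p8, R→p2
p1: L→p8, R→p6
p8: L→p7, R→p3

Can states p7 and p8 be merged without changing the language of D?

Yes

Reachable states from the start: {p1,p2,p3,p5,p6,p7,p8}. Unreachable: {p4} — drop them.
P0 = {p1,p2,p3,p5,p6} | {p7,p8}.
Split {p1,p2,p3,p5,p6} by δ(·,L) → {p1,p5,p6} and {p2,p3}.
No further refinement is possible. Final partition (3 blocks): {p1,p5,p6} | {p7,p8} | {p2,p3}.
p7 and p8 lie in the same block of the stable partition, so they are equivalent — no string distinguishes them.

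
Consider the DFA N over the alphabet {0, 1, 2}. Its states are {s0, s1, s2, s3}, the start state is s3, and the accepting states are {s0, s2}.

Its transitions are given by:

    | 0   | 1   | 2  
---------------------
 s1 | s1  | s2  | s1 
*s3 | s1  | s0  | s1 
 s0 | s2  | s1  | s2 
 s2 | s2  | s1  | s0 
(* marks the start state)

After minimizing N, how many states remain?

2

All states are reachable from the start state.
Initial partition by acceptance: {s0,s2} | {s1,s3}.
Stable partition: {s0,s2} | {s1,s3} — 2 equivalence classes.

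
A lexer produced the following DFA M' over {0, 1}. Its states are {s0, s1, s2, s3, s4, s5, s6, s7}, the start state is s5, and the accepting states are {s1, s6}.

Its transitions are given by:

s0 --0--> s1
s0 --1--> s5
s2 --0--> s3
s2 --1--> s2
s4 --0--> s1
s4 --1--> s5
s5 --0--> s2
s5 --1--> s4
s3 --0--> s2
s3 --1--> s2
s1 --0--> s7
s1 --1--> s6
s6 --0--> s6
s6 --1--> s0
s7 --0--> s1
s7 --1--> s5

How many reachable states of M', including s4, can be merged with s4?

All states are reachable from the start state.
Initial partition by acceptance: {s1,s6} | {s0,s2,s3,s4,s5,s7}.
On input 0, block {s1,s6} splits into {s1} and {s6}.
On input 0, block {s0,s2,s3,s4,s5,s7} splits into {s0,s4,s7} and {s2,s3,s5}.
Refine {s2,s3,s5} on symbol 1: members go to different blocks, giving {s2,s3} and {s5}.
The partition is now stable with 5 blocks: {s1} | {s0,s4,s7} | {s6} | {s2,s3} | {s5}.
The equivalence class containing s4 is {s0,s4,s7}, of size 3.

3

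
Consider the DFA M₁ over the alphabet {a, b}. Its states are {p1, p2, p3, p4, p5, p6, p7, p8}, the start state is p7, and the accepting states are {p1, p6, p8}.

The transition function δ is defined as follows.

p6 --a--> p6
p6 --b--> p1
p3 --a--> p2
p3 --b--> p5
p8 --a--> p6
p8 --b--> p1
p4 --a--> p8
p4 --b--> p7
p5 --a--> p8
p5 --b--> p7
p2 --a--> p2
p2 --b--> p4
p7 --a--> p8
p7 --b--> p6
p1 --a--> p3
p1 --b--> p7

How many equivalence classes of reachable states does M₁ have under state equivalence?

5

Every state is reachable, so we keep all 8.
Initial partition by acceptance: {p1,p6,p8} | {p2,p3,p4,p5,p7}.
On input a, block {p1,p6,p8} splits into {p6,p8} and {p1}.
On input a, block {p2,p3,p4,p5,p7} splits into {p4,p5,p7} and {p2,p3}.
On input b, block {p4,p5,p7} splits into {p4,p5} and {p7}.
The partition is now stable with 5 blocks: {p6,p8} | {p4,p5} | {p1} | {p2,p3} | {p7}.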